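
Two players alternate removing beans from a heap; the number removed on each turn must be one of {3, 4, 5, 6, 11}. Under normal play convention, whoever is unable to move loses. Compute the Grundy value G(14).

n :  0  1  2  3  4  5  6  7  8  9 10 11 12 13 14
G :  0  0  0  1  1  1  2  2  2  0  0  3  1  1  4

4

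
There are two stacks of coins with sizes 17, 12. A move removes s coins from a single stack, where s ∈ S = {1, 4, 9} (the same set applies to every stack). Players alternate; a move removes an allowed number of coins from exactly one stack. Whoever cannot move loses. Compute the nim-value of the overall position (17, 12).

0

All stacks use S = {1, 4, 9}:
n :  0  1  2  3  4  5  6  7  8  9 10 11 12 13 14 15 16 17
G :  0  1  0  1  2  0  1  0  1  2  0  1  0  1  2  0  1  0
Stack A: G(17) = 0.
Stack B: G(12) = 0.
Combined Grundy value = 0 ⊕ 0 = 0.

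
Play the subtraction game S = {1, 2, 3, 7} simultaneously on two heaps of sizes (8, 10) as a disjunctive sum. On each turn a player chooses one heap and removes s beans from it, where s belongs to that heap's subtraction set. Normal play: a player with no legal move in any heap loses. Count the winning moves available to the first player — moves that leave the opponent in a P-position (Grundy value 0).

All heaps use S = {1, 2, 3, 7}:
n :  0  1  2  3  4  5  6  7  8  9 10
G :  0  1  2  3  0  1  2  3  0  1  2
Heap A: G(8) = 0.
Heap B: G(10) = 2.
Combined Grundy value = 0 ⊕ 2 = 2.
A winning move leaves total XOR = 0, i.e. changes one component's Grundy value g to g ⊕ X where X is the current total.
Heap A: need g' = 0⊕2 = 2. Options: 8−1→G=3, 8−2→G=2, 8−3→G=1, 8−7→G=1. Hits: 1.
Heap B: need g' = 2⊕2 = 0. Options: 10−1→G=1, 10−2→G=0, 10−3→G=3, 10−7→G=3. Hits: 1.

2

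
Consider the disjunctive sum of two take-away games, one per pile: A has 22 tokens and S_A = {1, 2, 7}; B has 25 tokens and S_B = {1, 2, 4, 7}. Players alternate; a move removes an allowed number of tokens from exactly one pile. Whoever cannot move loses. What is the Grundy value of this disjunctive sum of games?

Pile A, S = {1, 2, 7}:
G(0) = 0
G(1) = mex{0} = 1
G(2) = mex{1,0} = 2
G(3) = mex{2,1} = 0
G(4) = mex{0,2} = 1
G(5) = mex{1,0} = 2
G(6) = mex{2,1} = 0
G(7) = mex{0,2,0} = 1
G(8) = mex{1,0,1} = 2
G(9) = mex{2,1,2} = 0
G(10) = mex{0,2,0} = 1
G(11) = mex{1,0,1} = 2
G(12) = mex{2,1,2} = 0
G(13) = mex{0,2,0} = 1
G(14) = mex{1,0,1} = 2
G(15) = mex{2,1,2} = 0
G(16) = mex{0,2,0} = 1
G(17) = mex{1,0,1} = 2
G(18) = mex{2,1,2} = 0
G(19) = mex{0,2,0} = 1
G(20) = mex{1,0,1} = 2
G(21) = mex{2,1,2} = 0
G(22) = mex{0,2,0} = 1
G_A(22) = 1.
Pile B, S = {1, 2, 4, 7}:
n :  0  1  2  3  4  5  6  7  8  9 10 11 12 13 14 15 16 17 18 19 20 21 22 23 24 25
G :  0  1  2  0  1  2  0  1  2  0  1  2  0  1  2  0  1  2  0  1  2  0  1  2  0  1
G_B(25) = 1.
Combined Grundy value = 1 ⊕ 1 = 0.

0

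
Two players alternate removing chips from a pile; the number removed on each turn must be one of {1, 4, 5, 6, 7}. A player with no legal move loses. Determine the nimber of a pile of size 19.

5

n :  0  1  2  3  4  5  6  7  8  9 10 11 12 13 14 15 16 17 18 19
G :  0  1  0  1  2  3  2  3  4  5  0  1  0  1  2  3  2  3  4  5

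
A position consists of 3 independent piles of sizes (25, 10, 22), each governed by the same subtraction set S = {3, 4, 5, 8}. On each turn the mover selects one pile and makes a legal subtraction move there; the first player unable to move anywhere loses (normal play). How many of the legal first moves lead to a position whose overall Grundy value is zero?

6

All piles use S = {3, 4, 5, 8}:
n :  0  1  2  3  4  5  6  7  8  9 10 11 12 13 14 15 16 17 18 19 20 21 22 23 24 25
G :  0  0  0  1  1  1  2  2  2  3  3  0  0  0  1  1  1  2  2  2  3  3  0  0  0  1
Pile A: G(25) = 1.
Pile B: G(10) = 3.
Pile C: G(22) = 0.
Combined Grundy value = 1 ⊕ 3 ⊕ 0 = 2.
A winning move leaves total XOR = 0, i.e. changes one component's Grundy value g to g ⊕ X where X is the current total.
Pile A: need g' = 1⊕2 = 3. Options: 25−3→G=0, 25−4→G=3, 25−5→G=3, 25−8→G=2. Hits: 2.
Pile B: need g' = 3⊕2 = 1. Options: 10−3→G=2, 10−4→G=2, 10−5→G=1, 10−8→G=0. Hits: 1.
Pile C: need g' = 0⊕2 = 2. Options: 22−3→G=2, 22−4→G=2, 22−5→G=2, 22−8→G=1. Hits: 3.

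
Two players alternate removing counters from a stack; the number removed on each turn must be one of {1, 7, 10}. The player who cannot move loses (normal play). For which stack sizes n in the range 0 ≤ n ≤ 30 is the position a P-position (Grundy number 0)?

G(0) = 0
G(1) = mex{0} = 1
G(2) = mex{1} = 0
G(3) = mex{0} = 1
G(4) = mex{1} = 0
G(5) = mex{0} = 1
G(6) = mex{1} = 0
G(7) = mex{0,0} = 1
G(8) = mex{1,1} = 0
G(9) = mex{0,0} = 1
G(10) = mex{1,1,0} = 2
G(11) = mex{2,0,1} = 3
G(12) = mex{3,1,0} = 2
G(13) = mex{2,0,1} = 3
G(14) = mex{3,1,0} = 2
G(15) = mex{2,0,1} = 3
G(16) = mex{3,1,0} = 2
G(17) = mex{2,2,1} = 0
G(18) = mex{0,3,0} = 1
G(19) = mex{1,2,1} = 0
G(20) = mex{0,3,2} = 1
G(21) = mex{1,2,3} = 0
G(22) = mex{0,3,2} = 1
G(23) = mex{1,2,3} = 0
G(24) = mex{0,0,2} = 1
G(25) = mex{1,1,3} = 0
G(26) = mex{0,0,2} = 1
G(27) = mex{1,1,0} = 2
G(28) = mex{2,0,1} = 3
G(29) = mex{3,1,0} = 2
G(30) = mex{2,0,1} = 3
P-positions are exactly the n with G(n) = 0.

0, 2, 4, 6, 8, 17, 19, 21, 23, 25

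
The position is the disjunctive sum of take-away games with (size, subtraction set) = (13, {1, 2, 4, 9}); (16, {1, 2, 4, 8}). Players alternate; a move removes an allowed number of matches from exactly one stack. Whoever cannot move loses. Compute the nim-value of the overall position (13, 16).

3

Stack A, S = {1, 2, 4, 9}:
G(0) = 0
G(1) = mex{0} = 1
G(2) = mex{1,0} = 2
G(3) = mex{2,1} = 0
G(4) = mex{0,2,0} = 1
G(5) = mex{1,0,1} = 2
G(6) = mex{2,1,2} = 0
G(7) = mex{0,2,0} = 1
G(8) = mex{1,0,1} = 2
G(9) = mex{2,1,2,0} = 3
G(10) = mex{3,2,0,1} = 4
G(11) = mex{4,3,1,2} = 0
G(12) = mex{0,4,2,0} = 1
G(13) = mex{1,0,3,1} = 2
G_A(13) = 2.
Stack B, S = {1, 2, 4, 8}:
G(0) = 0
G(1) = mex{0} = 1
G(2) = mex{1,0} = 2
G(3) = mex{2,1} = 0
G(4) = mex{0,2,0} = 1
G(5) = mex{1,0,1} = 2
G(6) = mex{2,1,2} = 0
G(7) = mex{0,2,0} = 1
G(8) = mex{1,0,1,0} = 2
G(9) = mex{2,1,2,1} = 0
G(10) = mex{0,2,0,2} = 1
G(11) = mex{1,0,1,0} = 2
G(12) = mex{2,1,2,1} = 0
G(13) = mex{0,2,0,2} = 1
G(14) = mex{1,0,1,0} = 2
G(15) = mex{2,1,2,1} = 0
G(16) = mex{0,2,0,2} = 1
G_B(16) = 1.
Combined Grundy value = 2 ⊕ 1 = 3.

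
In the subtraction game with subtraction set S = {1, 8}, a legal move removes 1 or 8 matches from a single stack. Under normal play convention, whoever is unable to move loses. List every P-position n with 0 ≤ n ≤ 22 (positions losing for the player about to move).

G(0) = 0
G(1) = mex{0} = 1
G(2) = mex{1} = 0
G(3) = mex{0} = 1
G(4) = mex{1} = 0
G(5) = mex{0} = 1
G(6) = mex{1} = 0
G(7) = mex{0} = 1
G(8) = mex{1,0} = 2
G(9) = mex{2,1} = 0
G(10) = mex{0,0} = 1
G(11) = mex{1,1} = 0
G(12) = mex{0,0} = 1
G(13) = mex{1,1} = 0
G(14) = mex{0,0} = 1
G(15) = mex{1,1} = 0
G(16) = mex{0,2} = 1
G(17) = mex{1,0} = 2
G(18) = mex{2,1} = 0
G(19) = mex{0,0} = 1
G(20) = mex{1,1} = 0
G(21) = mex{0,0} = 1
G(22) = mex{1,1} = 0
P-positions are exactly the n with G(n) = 0.

0, 2, 4, 6, 9, 11, 13, 15, 18, 20, 22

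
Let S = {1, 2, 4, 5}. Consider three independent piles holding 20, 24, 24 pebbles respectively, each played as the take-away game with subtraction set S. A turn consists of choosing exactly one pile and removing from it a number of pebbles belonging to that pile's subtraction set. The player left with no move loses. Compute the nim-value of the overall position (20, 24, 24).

2

All piles use S = {1, 2, 4, 5}:
n :  0  1  2  3  4  5  6  7  8  9 10 11 12 13 14 15 16 17 18 19 20 21 22 23 24
G :  0  1  2  0  1  2  0  1  2  0  1  2  0  1  2  0  1  2  0  1  2  0  1  2  0
Pile A: G(20) = 2.
Pile B: G(24) = 0.
Pile C: G(24) = 0.
Combined Grundy value = 2 ⊕ 0 ⊕ 0 = 2.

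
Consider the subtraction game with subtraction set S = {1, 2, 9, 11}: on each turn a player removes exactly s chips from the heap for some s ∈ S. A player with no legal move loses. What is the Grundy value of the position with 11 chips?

G(0) = 0
G(1) = mex{0} = 1
G(2) = mex{1,0} = 2
G(3) = mex{2,1} = 0
G(4) = mex{0,2} = 1
G(5) = mex{1,0} = 2
G(6) = mex{2,1} = 0
G(7) = mex{0,2} = 1
G(8) = mex{1,0} = 2
G(9) = mex{2,1,0} = 3
G(10) = mex{3,2,1} = 0
G(11) = mex{0,3,2,0} = 1

1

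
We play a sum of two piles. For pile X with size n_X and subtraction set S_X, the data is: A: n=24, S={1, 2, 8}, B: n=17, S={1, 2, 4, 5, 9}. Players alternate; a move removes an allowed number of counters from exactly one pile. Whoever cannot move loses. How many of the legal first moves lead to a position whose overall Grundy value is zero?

Pile A, S = {1, 2, 8}:
n :  0  1  2  3  4  5  6  7  8  9 10 11 12 13 14 15 16 17 18 19 20 21 22 23 24
G :  0  1  2  0  1  2  0  1  2  0  1  2  0  1  2  0  1  2  0  1  2  0  1  2  0
G_A(24) = 0.
Pile B, S = {1, 2, 4, 5, 9}:
G(0) = 0
G(1) = mex{0} = 1
G(2) = mex{1,0} = 2
G(3) = mex{2,1} = 0
G(4) = mex{0,2,0} = 1
G(5) = mex{1,0,1,0} = 2
G(6) = mex{2,1,2,1} = 0
G(7) = mex{0,2,0,2} = 1
G(8) = mex{1,0,1,0} = 2
G(9) = mex{2,1,2,1,0} = 3
G(10) = mex{3,2,0,2,1} = 4
G(11) = mex{4,3,1,0,2} = 5
G(12) = mex{5,4,2,1,0} = 3
G(13) = mex{3,5,3,2,1} = 0
G(14) = mex{0,3,4,3,2} = 1
G(15) = mex{1,0,5,4,0} = 2
G(16) = mex{2,1,3,5,1} = 0
G(17) = mex{0,2,0,3,2} = 1
G_B(17) = 1.
Combined Grundy value = 0 ⊕ 1 = 1.
A winning move leaves total XOR = 0, i.e. changes one component's Grundy value g to g ⊕ X where X is the current total.
Pile A: need g' = 0⊕1 = 1. Options: 24−1→G=2, 24−2→G=1, 24−8→G=1. Hits: 2.
Pile B: need g' = 1⊕1 = 0. Options: 17−1→G=0, 17−2→G=2, 17−4→G=0, 17−5→G=3, 17−9→G=2. Hits: 2.

4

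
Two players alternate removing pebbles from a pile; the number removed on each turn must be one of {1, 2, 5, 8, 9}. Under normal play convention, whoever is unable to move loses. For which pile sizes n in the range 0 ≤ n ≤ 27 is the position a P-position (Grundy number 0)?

n :  0  1  2  3  4  5  6  7  8  9 10 11 12 13 14 15 16 17 18 19 20 21 22 23 24 25 26 27
G :  0  1  2  0  1  2  0  1  2  3  0  1  2  0  1  2  0  1  2  3  0  1  2  0  1  2  0  1
P-positions are exactly the n with G(n) = 0.

0, 3, 6, 10, 13, 16, 20, 23, 26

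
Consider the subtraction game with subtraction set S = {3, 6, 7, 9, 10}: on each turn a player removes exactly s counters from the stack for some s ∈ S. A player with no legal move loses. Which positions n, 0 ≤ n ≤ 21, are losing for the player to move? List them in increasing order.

n :  0  1  2  3  4  5  6  7  8  9 10 11 12 13 14 15 16 17 18 19 20 21
G :  0  0  0  1  1  1  2  2  2  3  3  3  4  0  0  0  1  1  1  2  2  2
P-positions are exactly the n with G(n) = 0.

0, 1, 2, 13, 14, 15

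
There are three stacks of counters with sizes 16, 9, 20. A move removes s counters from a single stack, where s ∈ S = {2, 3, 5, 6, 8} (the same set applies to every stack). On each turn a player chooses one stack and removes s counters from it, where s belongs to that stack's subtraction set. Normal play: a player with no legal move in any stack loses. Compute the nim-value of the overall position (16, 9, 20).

7

All stacks use S = {2, 3, 5, 6, 8}:
n :  0  1  2  3  4  5  6  7  8  9 10 11 12 13 14 15 16 17 18 19 20
G :  0  0  1  1  2  2  3  3  4  4  0  0  1  1  2  2  3  3  4  4  0
Stack A: G(16) = 3.
Stack B: G(9) = 4.
Stack C: G(20) = 0.
Combined Grundy value = 3 ⊕ 4 ⊕ 0 = 7.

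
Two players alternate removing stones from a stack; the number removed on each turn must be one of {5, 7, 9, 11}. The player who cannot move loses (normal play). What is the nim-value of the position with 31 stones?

n :  0  1  2  3  4  5  6  7  8  9 10 11 12 13 14 15 16 17 18 19 20 21 22 23 24 25 26 27 28 29 30 31
G :  0  0  0  0  0  1  1  1  1  1  2  2  2  2  2  3  0  0  0  0  0  1  1  1  1  1  2  2  2  2  2  3

3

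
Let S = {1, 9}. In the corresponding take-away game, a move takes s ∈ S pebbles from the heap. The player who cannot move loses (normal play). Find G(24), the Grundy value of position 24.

0

G(0) = 0
G(1) = mex{0} = 1
G(2) = mex{1} = 0
G(3) = mex{0} = 1
G(4) = mex{1} = 0
G(5) = mex{0} = 1
G(6) = mex{1} = 0
G(7) = mex{0} = 1
G(8) = mex{1} = 0
G(9) = mex{0,0} = 1
G(10) = mex{1,1} = 0
G(11) = mex{0,0} = 1
G(12) = mex{1,1} = 0
G(13) = mex{0,0} = 1
G(14) = mex{1,1} = 0
G(15) = mex{0,0} = 1
G(16) = mex{1,1} = 0
G(17) = mex{0,0} = 1
G(18) = mex{1,1} = 0
G(19) = mex{0,0} = 1
G(20) = mex{1,1} = 0
G(21) = mex{0,0} = 1
G(22) = mex{1,1} = 0
G(23) = mex{0,0} = 1
G(24) = mex{1,1} = 0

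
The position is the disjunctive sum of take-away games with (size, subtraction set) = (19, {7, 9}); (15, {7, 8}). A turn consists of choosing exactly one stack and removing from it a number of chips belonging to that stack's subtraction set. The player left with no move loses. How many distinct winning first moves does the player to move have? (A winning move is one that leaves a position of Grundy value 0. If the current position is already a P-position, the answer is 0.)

Stack A, S = {7, 9}:
G(0) = 0
G(1) = mex{} = 0
G(2) = mex{} = 0
G(3) = mex{} = 0
G(4) = mex{} = 0
G(5) = mex{} = 0
G(6) = mex{} = 0
G(7) = mex{0} = 1
G(8) = mex{0} = 1
G(9) = mex{0,0} = 1
G(10) = mex{0,0} = 1
G(11) = mex{0,0} = 1
G(12) = mex{0,0} = 1
G(13) = mex{0,0} = 1
G(14) = mex{1,0} = 2
G(15) = mex{1,0} = 2
G(16) = mex{1,1} = 0
G(17) = mex{1,1} = 0
G(18) = mex{1,1} = 0
G(19) = mex{1,1} = 0
G_A(19) = 0.
Stack B, S = {7, 8}:
n :  0  1  2  3  4  5  6  7  8  9 10 11 12 13 14 15
G :  0  0  0  0  0  0  0  1  1  1  1  1  1  1  2  0
G_B(15) = 0.
Combined Grundy value = 0 ⊕ 0 = 0.
A winning move leaves total XOR = 0, i.e. changes one component's Grundy value g to g ⊕ X where X is the current total.
Stack A: target g' = 0⊕0 = 0, but every legal move changes the Grundy value (mex property), so 0 moves.
Stack B: target g' = 0⊕0 = 0, but every legal move changes the Grundy value (mex property), so 0 moves.

0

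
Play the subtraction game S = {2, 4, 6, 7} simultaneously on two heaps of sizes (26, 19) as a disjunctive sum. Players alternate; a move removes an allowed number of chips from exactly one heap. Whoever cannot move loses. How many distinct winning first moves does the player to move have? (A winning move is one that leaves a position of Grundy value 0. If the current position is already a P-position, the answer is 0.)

2

All heaps use S = {2, 4, 6, 7}:
n :  0  1  2  3  4  5  6  7  8  9 10 11 12 13 14 15 16 17 18 19 20 21 22 23 24 25 26
G :  0  0  1  1  2  2  3  3  4  0  0  1  1  2  2  3  3  4  0  0  1  1  2  2  3  3  4
Heap A: G(26) = 4.
Heap B: G(19) = 0.
Combined Grundy value = 4 ⊕ 0 = 4.
A winning move leaves total XOR = 0, i.e. changes one component's Grundy value g to g ⊕ X where X is the current total.
Heap A: need g' = 4⊕4 = 0. Options: 26−2→G=3, 26−4→G=2, 26−6→G=1, 26−7→G=0. Hits: 1.
Heap B: need g' = 0⊕4 = 4. Options: 19−2→G=4, 19−4→G=3, 19−6→G=2, 19−7→G=1. Hits: 1.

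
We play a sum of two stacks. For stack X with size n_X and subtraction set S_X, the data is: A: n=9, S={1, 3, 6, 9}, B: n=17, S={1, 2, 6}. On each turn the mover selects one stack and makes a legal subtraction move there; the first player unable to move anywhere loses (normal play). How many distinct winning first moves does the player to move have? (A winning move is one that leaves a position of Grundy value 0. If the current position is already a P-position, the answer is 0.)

Stack A, S = {1, 3, 6, 9}:
G(0) = 0
G(1) = mex{0} = 1
G(2) = mex{1} = 0
G(3) = mex{0,0} = 1
G(4) = mex{1,1} = 0
G(5) = mex{0,0} = 1
G(6) = mex{1,1,0} = 2
G(7) = mex{2,0,1} = 3
G(8) = mex{3,1,0} = 2
G(9) = mex{2,2,1,0} = 3
G_A(9) = 3.
Stack B, S = {1, 2, 6}:
G(0) = 0
G(1) = mex{0} = 1
G(2) = mex{1,0} = 2
G(3) = mex{2,1} = 0
G(4) = mex{0,2} = 1
G(5) = mex{1,0} = 2
G(6) = mex{2,1,0} = 3
G(7) = mex{3,2,1} = 0
G(8) = mex{0,3,2} = 1
G(9) = mex{1,0,0} = 2
G(10) = mex{2,1,1} = 0
G(11) = mex{0,2,2} = 1
G(12) = mex{1,0,3} = 2
G(13) = mex{2,1,0} = 3
G(14) = mex{3,2,1} = 0
G(15) = mex{0,3,2} = 1
G(16) = mex{1,0,0} = 2
G(17) = mex{2,1,1} = 0
G_B(17) = 0.
Combined Grundy value = 3 ⊕ 0 = 3.
A winning move leaves total XOR = 0, i.e. changes one component's Grundy value g to g ⊕ X where X is the current total.
Stack A: need g' = 3⊕3 = 0. Options: 9−1→G=2, 9−3→G=2, 9−6→G=1, 9−9→G=0. Hits: 1.
Stack B: need g' = 0⊕3 = 3. Options: 17−1→G=2, 17−2→G=1, 17−6→G=1. Hits: 0.

1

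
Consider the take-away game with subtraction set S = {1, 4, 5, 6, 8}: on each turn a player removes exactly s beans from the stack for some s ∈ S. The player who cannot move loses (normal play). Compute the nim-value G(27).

G(0) = 0
G(1) = mex{0} = 1
G(2) = mex{1} = 0
G(3) = mex{0} = 1
G(4) = mex{1,0} = 2
G(5) = mex{2,1,0} = 3
G(6) = mex{3,0,1,0} = 2
G(7) = mex{2,1,0,1} = 3
G(8) = mex{3,2,1,0,0} = 4
G(9) = mex{4,3,2,1,1} = 0
G(10) = mex{0,2,3,2,0} = 1
G(11) = mex{1,3,2,3,1} = 0
G(12) = mex{0,4,3,2,2} = 1
G(13) = mex{1,0,4,3,3} = 2
G(14) = mex{2,1,0,4,2} = 3
G(15) = mex{3,0,1,0,3} = 2
G(16) = mex{2,1,0,1,4} = 3
G(17) = mex{3,2,1,0,0} = 4
G(18) = mex{4,3,2,1,1} = 0
G(19) = mex{0,2,3,2,0} = 1
G(20) = mex{1,3,2,3,1} = 0
G(21) = mex{0,4,3,2,2} = 1
G(22) = mex{1,0,4,3,3} = 2
G(23) = mex{2,1,0,4,2} = 3
G(24) = mex{3,0,1,0,3} = 2
G(25) = mex{2,1,0,1,4} = 3
G(26) = mex{3,2,1,0,0} = 4
G(27) = mex{4,3,2,1,1} = 0

0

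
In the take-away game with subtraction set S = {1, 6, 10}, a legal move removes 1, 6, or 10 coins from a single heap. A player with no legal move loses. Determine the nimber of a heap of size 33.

1

n :  0  1  2  3  4  5  6  7  8  9 10 11 12 13 14 15 16 17 18 19 20 21 22 23 24 25 26 27 28 29 30 31 32 33
G :  0  1  0  1  0  1  2  0  1  0  1  0  1  2  3  2  0  1  0  1  0  1  2  0  1  0  1  0  1  2  3  2  0  1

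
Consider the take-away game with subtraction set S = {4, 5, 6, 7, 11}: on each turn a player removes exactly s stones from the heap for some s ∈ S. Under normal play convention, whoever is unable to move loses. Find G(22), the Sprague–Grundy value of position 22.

1

G(0) = 0
G(1) = mex{} = 0
G(2) = mex{} = 0
G(3) = mex{} = 0
G(4) = mex{0} = 1
G(5) = mex{0,0} = 1
G(6) = mex{0,0,0} = 1
G(7) = mex{0,0,0,0} = 1
G(8) = mex{1,0,0,0} = 2
G(9) = mex{1,1,0,0} = 2
G(10) = mex{1,1,1,0} = 2
G(11) = mex{1,1,1,1,0} = 2
G(12) = mex{2,1,1,1,0} = 3
G(13) = mex{2,2,1,1,0} = 3
G(14) = mex{2,2,2,1,0} = 3
G(15) = mex{2,2,2,2,1} = 0
G(16) = mex{3,2,2,2,1} = 0
G(17) = mex{3,3,2,2,1} = 0
G(18) = mex{3,3,3,2,1} = 0
G(19) = mex{0,3,3,3,2} = 1
G(20) = mex{0,0,3,3,2} = 1
G(21) = mex{0,0,0,3,2} = 1
G(22) = mex{0,0,0,0,2} = 1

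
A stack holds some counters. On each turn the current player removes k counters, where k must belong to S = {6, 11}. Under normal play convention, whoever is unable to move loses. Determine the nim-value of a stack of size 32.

2

n :  0  1  2  3  4  5  6  7  8  9 10 11 12 13 14 15 16 17 18 19 20 21 22 23 24 25 26 27 28 29 30 31 32
G :  0  0  0  0  0  0  1  1  1  1  1  1  2  2  2  2  2  0  0  0  0  0  0  1  1  1  1  1  1  2  2  2  2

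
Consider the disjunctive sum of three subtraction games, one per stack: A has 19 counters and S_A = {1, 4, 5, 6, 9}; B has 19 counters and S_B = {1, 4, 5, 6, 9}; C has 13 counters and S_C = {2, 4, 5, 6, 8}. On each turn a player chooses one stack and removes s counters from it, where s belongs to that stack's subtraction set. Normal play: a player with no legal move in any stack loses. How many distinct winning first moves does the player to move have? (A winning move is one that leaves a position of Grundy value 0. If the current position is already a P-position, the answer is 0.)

3

Stack A, S = {1, 4, 5, 6, 9}:
n :  0  1  2  3  4  5  6  7  8  9 10 11 12 13 14 15 16 17 18 19
G :  0  1  0  1  2  3  2  3  4  5  0  1  0  1  2  3  2  3  4  5
G_A(19) = 5.
Stack B, S = {1, 4, 5, 6, 9}:
G(0) = 0
G(1) = mex{0} = 1
G(2) = mex{1} = 0
G(3) = mex{0} = 1
G(4) = mex{1,0} = 2
G(5) = mex{2,1,0} = 3
G(6) = mex{3,0,1,0} = 2
G(7) = mex{2,1,0,1} = 3
G(8) = mex{3,2,1,0} = 4
G(9) = mex{4,3,2,1,0} = 5
G(10) = mex{5,2,3,2,1} = 0
G(11) = mex{0,3,2,3,0} = 1
G(12) = mex{1,4,3,2,1} = 0
G(13) = mex{0,5,4,3,2} = 1
G(14) = mex{1,0,5,4,3} = 2
G(15) = mex{2,1,0,5,2} = 3
G(16) = mex{3,0,1,0,3} = 2
G(17) = mex{2,1,0,1,4} = 3
G(18) = mex{3,2,1,0,5} = 4
G(19) = mex{4,3,2,1,0} = 5
G_B(19) = 5.
Stack C, S = {2, 4, 5, 6, 8}:
n :  0  1  2  3  4  5  6  7  8  9 10 11 12 13
G :  0  0  1  1  2  2  3  3  4  4  0  0  1  1
G_C(13) = 1.
Combined Grundy value = 5 ⊕ 5 ⊕ 1 = 1.
A winning move leaves total XOR = 0, i.e. changes one component's Grundy value g to g ⊕ X where X is the current total.
Stack A: need g' = 5⊕1 = 4. Options: 19−1→G=4, 19−4→G=3, 19−5→G=2, 19−6→G=1, 19−9→G=0. Hits: 1.
Stack B: need g' = 5⊕1 = 4. Options: 19−1→G=4, 19−4→G=3, 19−5→G=2, 19−6→G=1, 19−9→G=0. Hits: 1.
Stack C: need g' = 1⊕1 = 0. Options: 13−2→G=0, 13−4→G=4, 13−5→G=4, 13−6→G=3, 13−8→G=2. Hits: 1.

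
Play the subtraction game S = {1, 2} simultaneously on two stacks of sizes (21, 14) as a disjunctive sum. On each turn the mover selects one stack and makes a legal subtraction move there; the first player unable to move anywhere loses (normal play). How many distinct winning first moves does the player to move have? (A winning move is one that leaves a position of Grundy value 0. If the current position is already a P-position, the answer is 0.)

All stacks use S = {1, 2}:
G(0) = 0
G(1) = mex{0} = 1
G(2) = mex{1,0} = 2
G(3) = mex{2,1} = 0
G(4) = mex{0,2} = 1
G(5) = mex{1,0} = 2
G(6) = mex{2,1} = 0
G(7) = mex{0,2} = 1
G(8) = mex{1,0} = 2
G(9) = mex{2,1} = 0
G(10) = mex{0,2} = 1
G(11) = mex{1,0} = 2
G(12) = mex{2,1} = 0
G(13) = mex{0,2} = 1
G(14) = mex{1,0} = 2
G(15) = mex{2,1} = 0
G(16) = mex{0,2} = 1
G(17) = mex{1,0} = 2
G(18) = mex{2,1} = 0
G(19) = mex{0,2} = 1
G(20) = mex{1,0} = 2
G(21) = mex{2,1} = 0
Stack A: G(21) = 0.
Stack B: G(14) = 2.
Combined Grundy value = 0 ⊕ 2 = 2.
A winning move leaves total XOR = 0, i.e. changes one component's Grundy value g to g ⊕ X where X is the current total.
Stack A: need g' = 0⊕2 = 2. Options: 21−1→G=2, 21−2→G=1. Hits: 1.
Stack B: need g' = 2⊕2 = 0. Options: 14−1→G=1, 14−2→G=0. Hits: 1.

2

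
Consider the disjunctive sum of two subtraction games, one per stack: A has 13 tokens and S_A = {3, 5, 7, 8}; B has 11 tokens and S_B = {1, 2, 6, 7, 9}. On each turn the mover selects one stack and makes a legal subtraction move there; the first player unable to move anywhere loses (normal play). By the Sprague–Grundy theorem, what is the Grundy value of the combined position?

0

Stack A, S = {3, 5, 7, 8}:
n :  0  1  2  3  4  5  6  7  8  9 10 11 12 13
G :  0  0  0  1  1  1  2  2  2  3  3  0  0  0
G_A(13) = 0.
Stack B, S = {1, 2, 6, 7, 9}:
n :  0  1  2  3  4  5  6  7  8  9 10 11
G :  0  1  2  0  1  2  3  4  0  1  2  0
G_B(11) = 0.
Combined Grundy value = 0 ⊕ 0 = 0.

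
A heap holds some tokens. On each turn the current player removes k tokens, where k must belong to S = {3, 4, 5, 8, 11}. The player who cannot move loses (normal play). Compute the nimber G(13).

G(0) = 0
G(1) = mex{} = 0
G(2) = mex{} = 0
G(3) = mex{0} = 1
G(4) = mex{0,0} = 1
G(5) = mex{0,0,0} = 1
G(6) = mex{1,0,0} = 2
G(7) = mex{1,1,0} = 2
G(8) = mex{1,1,1,0} = 2
G(9) = mex{2,1,1,0} = 3
G(10) = mex{2,2,1,0} = 3
G(11) = mex{2,2,2,1,0} = 3
G(12) = mex{3,2,2,1,0} = 4
G(13) = mex{3,3,2,1,0} = 4

4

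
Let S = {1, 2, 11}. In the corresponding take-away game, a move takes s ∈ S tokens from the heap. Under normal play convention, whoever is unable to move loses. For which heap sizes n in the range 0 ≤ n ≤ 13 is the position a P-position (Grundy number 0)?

0, 3, 6, 9, 12

n :  0  1  2  3  4  5  6  7  8  9 10 11 12 13
G :  0  1  2  0  1  2  0  1  2  0  1  2  0  1
P-positions are exactly the n with G(n) = 0.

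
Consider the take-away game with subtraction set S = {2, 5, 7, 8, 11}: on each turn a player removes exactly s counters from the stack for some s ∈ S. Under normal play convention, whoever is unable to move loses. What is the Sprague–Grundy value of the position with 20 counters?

3

G(0) = 0
G(1) = mex{} = 0
G(2) = mex{0} = 1
G(3) = mex{0} = 1
G(4) = mex{1} = 0
G(5) = mex{1,0} = 2
G(6) = mex{0,0} = 1
G(7) = mex{2,1,0} = 3
G(8) = mex{1,1,0,0} = 2
G(9) = mex{3,0,1,0} = 2
G(10) = mex{2,2,1,1} = 0
G(11) = mex{2,1,0,1,0} = 3
G(12) = mex{0,3,2,0,0} = 1
G(13) = mex{3,2,1,2,1} = 0
G(14) = mex{1,2,3,1,1} = 0
G(15) = mex{0,0,2,3,0} = 1
G(16) = mex{0,3,2,2,2} = 1
G(17) = mex{1,1,0,2,1} = 3
G(18) = mex{1,0,3,0,3} = 2
G(19) = mex{3,0,1,3,2} = 4
G(20) = mex{2,1,0,1,2} = 3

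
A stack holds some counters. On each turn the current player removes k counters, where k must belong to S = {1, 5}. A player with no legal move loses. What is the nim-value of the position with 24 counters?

0

G(0) = 0
G(1) = mex{0} = 1
G(2) = mex{1} = 0
G(3) = mex{0} = 1
G(4) = mex{1} = 0
G(5) = mex{0,0} = 1
G(6) = mex{1,1} = 0
G(7) = mex{0,0} = 1
G(8) = mex{1,1} = 0
G(9) = mex{0,0} = 1
G(10) = mex{1,1} = 0
G(11) = mex{0,0} = 1
G(12) = mex{1,1} = 0
G(13) = mex{0,0} = 1
G(14) = mex{1,1} = 0
G(15) = mex{0,0} = 1
G(16) = mex{1,1} = 0
G(17) = mex{0,0} = 1
G(18) = mex{1,1} = 0
G(19) = mex{0,0} = 1
G(20) = mex{1,1} = 0
G(21) = mex{0,0} = 1
G(22) = mex{1,1} = 0
G(23) = mex{0,0} = 1
G(24) = mex{1,1} = 0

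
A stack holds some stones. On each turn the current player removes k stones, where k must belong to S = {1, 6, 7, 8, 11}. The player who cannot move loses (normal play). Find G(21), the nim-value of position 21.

n :  0  1  2  3  4  5  6  7  8  9 10 11 12 13 14 15 16 17 18 19 20 21
G :  0  1  0  1  0  1  2  3  2  3  2  3  4  5  0  1  0  1  0  1  2  3

3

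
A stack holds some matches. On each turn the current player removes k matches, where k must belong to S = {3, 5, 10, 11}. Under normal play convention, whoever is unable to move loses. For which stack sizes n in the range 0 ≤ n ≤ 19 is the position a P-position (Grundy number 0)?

0, 1, 2, 8, 9, 15, 16, 17

G(0) = 0
G(1) = mex{} = 0
G(2) = mex{} = 0
G(3) = mex{0} = 1
G(4) = mex{0} = 1
G(5) = mex{0,0} = 1
G(6) = mex{1,0} = 2
G(7) = mex{1,0} = 2
G(8) = mex{1,1} = 0
G(9) = mex{2,1} = 0
G(10) = mex{2,1,0} = 3
G(11) = mex{0,2,0,0} = 1
G(12) = mex{0,2,0,0} = 1
G(13) = mex{3,0,1,0} = 2
G(14) = mex{1,0,1,1} = 2
G(15) = mex{1,3,1,1} = 0
G(16) = mex{2,1,2,1} = 0
G(17) = mex{2,1,2,2} = 0
G(18) = mex{0,2,0,2} = 1
G(19) = mex{0,2,0,0} = 1
P-positions are exactly the n with G(n) = 0.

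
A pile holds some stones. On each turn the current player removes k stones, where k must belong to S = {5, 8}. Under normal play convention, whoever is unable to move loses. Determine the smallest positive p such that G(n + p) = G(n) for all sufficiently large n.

n :  0  1  2  3  4  5  6  7  8  9 10 11 12 13 14 15 16 17 18 19 20 21 22 23 24 25 26 27
G :  0  0  0  0  0  1  1  1  1  1  2  2  2  0  0  0  0  0  1  1  1  1  1  2  2  2  0  0
G(n+13) = G(n) holds for n = 0,…,7 (a full window of length max(S) = 8), so the sequence is purely periodic with period 13.

13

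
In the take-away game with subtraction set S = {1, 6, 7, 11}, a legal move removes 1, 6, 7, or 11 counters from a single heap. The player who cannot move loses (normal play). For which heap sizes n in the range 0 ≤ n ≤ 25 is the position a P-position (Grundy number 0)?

G(0) = 0
G(1) = mex{0} = 1
G(2) = mex{1} = 0
G(3) = mex{0} = 1
G(4) = mex{1} = 0
G(5) = mex{0} = 1
G(6) = mex{1,0} = 2
G(7) = mex{2,1,0} = 3
G(8) = mex{3,0,1} = 2
G(9) = mex{2,1,0} = 3
G(10) = mex{3,0,1} = 2
G(11) = mex{2,1,0,0} = 3
G(12) = mex{3,2,1,1} = 0
G(13) = mex{0,3,2,0} = 1
G(14) = mex{1,2,3,1} = 0
G(15) = mex{0,3,2,0} = 1
G(16) = mex{1,2,3,1} = 0
G(17) = mex{0,3,2,2} = 1
G(18) = mex{1,0,3,3} = 2
G(19) = mex{2,1,0,2} = 3
G(20) = mex{3,0,1,3} = 2
G(21) = mex{2,1,0,2} = 3
G(22) = mex{3,0,1,3} = 2
G(23) = mex{2,1,0,0} = 3
G(24) = mex{3,2,1,1} = 0
G(25) = mex{0,3,2,0} = 1
P-positions are exactly the n with G(n) = 0.

0, 2, 4, 12, 14, 16, 24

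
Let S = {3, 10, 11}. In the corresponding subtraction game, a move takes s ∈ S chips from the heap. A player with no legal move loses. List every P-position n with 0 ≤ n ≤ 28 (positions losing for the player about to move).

0, 1, 2, 6, 7, 8, 14, 15, 20, 21, 22, 27, 28

n :  0  1  2  3  4  5  6  7  8  9 10 11 12 13 14 15 16 17 18 19 20 21 22 23 24 25 26 27 28
G :  0  0  0  1  1  1  0  0  0  1  1  1  2  2  0  0  3  1  1  2  0  0  0  1  1  1  2  0  0
P-positions are exactly the n with G(n) = 0.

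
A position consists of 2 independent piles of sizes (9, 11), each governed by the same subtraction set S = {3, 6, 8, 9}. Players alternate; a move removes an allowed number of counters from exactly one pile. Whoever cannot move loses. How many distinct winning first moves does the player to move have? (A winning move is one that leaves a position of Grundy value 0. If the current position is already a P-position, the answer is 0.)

All piles use S = {3, 6, 8, 9}:
G(0) = 0
G(1) = mex{} = 0
G(2) = mex{} = 0
G(3) = mex{0} = 1
G(4) = mex{0} = 1
G(5) = mex{0} = 1
G(6) = mex{1,0} = 2
G(7) = mex{1,0} = 2
G(8) = mex{1,0,0} = 2
G(9) = mex{2,1,0,0} = 3
G(10) = mex{2,1,0,0} = 3
G(11) = mex{2,1,1,0} = 3
Pile A: G(9) = 3.
Pile B: G(11) = 3.
Combined Grundy value = 3 ⊕ 3 = 0.
A winning move leaves total XOR = 0, i.e. changes one component's Grundy value g to g ⊕ X where X is the current total.
Pile A: target g' = 3⊕0 = 3, but every legal move changes the Grundy value (mex property), so 0 moves.
Pile B: target g' = 3⊕0 = 3, but every legal move changes the Grundy value (mex property), so 0 moves.

0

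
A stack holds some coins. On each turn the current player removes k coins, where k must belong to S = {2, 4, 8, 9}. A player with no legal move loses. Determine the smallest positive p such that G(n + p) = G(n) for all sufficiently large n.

n :  0  1  2  3  4  5  6  7  8  9 10 11 12 13 14 15 16
G :  0  0  1  1  2  2  0  0  1  1  2  2  0  0  1  1  2
G(n+6) = G(n) holds for n = 0,…,8 (a full window of length max(S) = 9), so the sequence is purely periodic with period 6.

6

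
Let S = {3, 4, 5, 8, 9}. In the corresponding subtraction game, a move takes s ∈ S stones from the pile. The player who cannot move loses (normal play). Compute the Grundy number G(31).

G(0) = 0
G(1) = mex{} = 0
G(2) = mex{} = 0
G(3) = mex{0} = 1
G(4) = mex{0,0} = 1
G(5) = mex{0,0,0} = 1
G(6) = mex{1,0,0} = 2
G(7) = mex{1,1,0} = 2
G(8) = mex{1,1,1,0} = 2
G(9) = mex{2,1,1,0,0} = 3
G(10) = mex{2,2,1,0,0} = 3
G(11) = mex{2,2,2,1,0} = 3
G(12) = mex{3,2,2,1,1} = 0
G(13) = mex{3,3,2,1,1} = 0
G(14) = mex{3,3,3,2,1} = 0
G(15) = mex{0,3,3,2,2} = 1
G(16) = mex{0,0,3,2,2} = 1
G(17) = mex{0,0,0,3,2} = 1
G(18) = mex{1,0,0,3,3} = 2
G(19) = mex{1,1,0,3,3} = 2
G(20) = mex{1,1,1,0,3} = 2
G(21) = mex{2,1,1,0,0} = 3
G(22) = mex{2,2,1,0,0} = 3
G(23) = mex{2,2,2,1,0} = 3
G(24) = mex{3,2,2,1,1} = 0
G(25) = mex{3,3,2,1,1} = 0
G(26) = mex{3,3,3,2,1} = 0
G(27) = mex{0,3,3,2,2} = 1
G(28) = mex{0,0,3,2,2} = 1
G(29) = mex{0,0,0,3,2} = 1
G(30) = mex{1,0,0,3,3} = 2
G(31) = mex{1,1,0,3,3} = 2

2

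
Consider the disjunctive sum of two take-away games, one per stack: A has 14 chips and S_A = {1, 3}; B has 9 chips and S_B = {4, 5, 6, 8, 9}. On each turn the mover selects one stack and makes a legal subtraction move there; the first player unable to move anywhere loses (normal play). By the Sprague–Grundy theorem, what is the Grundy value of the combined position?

Stack A, S = {1, 3}:
n :  0  1  2  3  4  5  6  7  8  9 10 11 12 13 14
G :  0  1  0  1  0  1  0  1  0  1  0  1  0  1  0
G_A(14) = 0.
Stack B, S = {4, 5, 6, 8, 9}:
n : 0 1 2 3 4 5 6 7 8 9
G : 0 0 0 0 1 1 1 1 2 2
G_B(9) = 2.
Combined Grundy value = 0 ⊕ 2 = 2.

2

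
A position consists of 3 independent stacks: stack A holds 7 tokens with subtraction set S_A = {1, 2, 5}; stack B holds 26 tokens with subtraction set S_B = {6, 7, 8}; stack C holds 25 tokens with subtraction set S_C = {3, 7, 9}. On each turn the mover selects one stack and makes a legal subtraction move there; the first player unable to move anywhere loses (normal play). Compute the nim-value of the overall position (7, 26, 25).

Stack A, S = {1, 2, 5}:
n : 0 1 2 3 4 5 6 7
G : 0 1 2 0 1 2 0 1
G_A(7) = 1.
Stack B, S = {6, 7, 8}:
G(0) = 0
G(1) = mex{} = 0
G(2) = mex{} = 0
G(3) = mex{} = 0
G(4) = mex{} = 0
G(5) = mex{} = 0
G(6) = mex{0} = 1
G(7) = mex{0,0} = 1
G(8) = mex{0,0,0} = 1
G(9) = mex{0,0,0} = 1
G(10) = mex{0,0,0} = 1
G(11) = mex{0,0,0} = 1
G(12) = mex{1,0,0} = 2
G(13) = mex{1,1,0} = 2
G(14) = mex{1,1,1} = 0
G(15) = mex{1,1,1} = 0
G(16) = mex{1,1,1} = 0
G(17) = mex{1,1,1} = 0
G(18) = mex{2,1,1} = 0
G(19) = mex{2,2,1} = 0
G(20) = mex{0,2,2} = 1
G(21) = mex{0,0,2} = 1
G(22) = mex{0,0,0} = 1
G(23) = mex{0,0,0} = 1
G(24) = mex{0,0,0} = 1
G(25) = mex{0,0,0} = 1
G(26) = mex{1,0,0} = 2
G_B(26) = 2.
Stack C, S = {3, 7, 9}:
n :  0  1  2  3  4  5  6  7  8  9 10 11 12 13 14 15 16 17 18 19 20 21 22 23 24 25
G :  0  0  0  1  1  1  0  2  2  1  3  3  0  2  0  1  0  1  0  1  0  1  0  1  0  1
G_C(25) = 1.
Combined Grundy value = 1 ⊕ 2 ⊕ 1 = 2.

2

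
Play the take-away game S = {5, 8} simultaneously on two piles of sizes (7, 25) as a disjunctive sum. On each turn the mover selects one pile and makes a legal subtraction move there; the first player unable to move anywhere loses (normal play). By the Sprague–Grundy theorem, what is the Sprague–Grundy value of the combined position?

All piles use S = {5, 8}:
n :  0  1  2  3  4  5  6  7  8  9 10 11 12 13 14 15 16 17 18 19 20 21 22 23 24 25
G :  0  0  0  0  0  1  1  1  1  1  2  2  2  0  0  0  0  0  1  1  1  1  1  2  2  2
Pile A: G(7) = 1.
Pile B: G(25) = 2.
Combined Grundy value = 1 ⊕ 2 = 3.

3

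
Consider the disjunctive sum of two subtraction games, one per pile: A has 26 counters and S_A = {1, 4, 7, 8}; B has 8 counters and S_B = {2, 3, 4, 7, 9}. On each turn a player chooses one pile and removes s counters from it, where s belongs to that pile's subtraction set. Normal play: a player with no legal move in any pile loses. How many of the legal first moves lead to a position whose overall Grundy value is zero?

0

Pile A, S = {1, 4, 7, 8}:
G(0) = 0
G(1) = mex{0} = 1
G(2) = mex{1} = 0
G(3) = mex{0} = 1
G(4) = mex{1,0} = 2
G(5) = mex{2,1} = 0
G(6) = mex{0,0} = 1
G(7) = mex{1,1,0} = 2
G(8) = mex{2,2,1,0} = 3
G(9) = mex{3,0,0,1} = 2
G(10) = mex{2,1,1,0} = 3
G(11) = mex{3,2,2,1} = 0
G(12) = mex{0,3,0,2} = 1
G(13) = mex{1,2,1,0} = 3
G(14) = mex{3,3,2,1} = 0
G(15) = mex{0,0,3,2} = 1
G(16) = mex{1,1,2,3} = 0
G(17) = mex{0,3,3,2} = 1
G(18) = mex{1,0,0,3} = 2
G(19) = mex{2,1,1,0} = 3
G(20) = mex{3,0,3,1} = 2
G(21) = mex{2,1,0,3} = 4
G(22) = mex{4,2,1,0} = 3
G(23) = mex{3,3,0,1} = 2
G(24) = mex{2,2,1,0} = 3
G(25) = mex{3,4,2,1} = 0
G(26) = mex{0,3,3,2} = 1
G_A(26) = 1.
Pile B, S = {2, 3, 4, 7, 9}:
G(0) = 0
G(1) = mex{} = 0
G(2) = mex{0} = 1
G(3) = mex{0,0} = 1
G(4) = mex{1,0,0} = 2
G(5) = mex{1,1,0} = 2
G(6) = mex{2,1,1} = 0
G(7) = mex{2,2,1,0} = 3
G(8) = mex{0,2,2,0} = 1
G_B(8) = 1.
Combined Grundy value = 1 ⊕ 1 = 0.
A winning move leaves total XOR = 0, i.e. changes one component's Grundy value g to g ⊕ X where X is the current total.
Pile A: target g' = 1⊕0 = 1, but every legal move changes the Grundy value (mex property), so 0 moves.
Pile B: target g' = 1⊕0 = 1, but every legal move changes the Grundy value (mex property), so 0 moves.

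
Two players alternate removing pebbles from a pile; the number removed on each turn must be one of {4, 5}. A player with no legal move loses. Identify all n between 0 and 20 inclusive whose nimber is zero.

0, 1, 2, 3, 9, 10, 11, 12, 18, 19, 20

G(0) = 0
G(1) = mex{} = 0
G(2) = mex{} = 0
G(3) = mex{} = 0
G(4) = mex{0} = 1
G(5) = mex{0,0} = 1
G(6) = mex{0,0} = 1
G(7) = mex{0,0} = 1
G(8) = mex{1,0} = 2
G(9) = mex{1,1} = 0
G(10) = mex{1,1} = 0
G(11) = mex{1,1} = 0
G(12) = mex{2,1} = 0
G(13) = mex{0,2} = 1
G(14) = mex{0,0} = 1
G(15) = mex{0,0} = 1
G(16) = mex{0,0} = 1
G(17) = mex{1,0} = 2
G(18) = mex{1,1} = 0
G(19) = mex{1,1} = 0
G(20) = mex{1,1} = 0
P-positions are exactly the n with G(n) = 0.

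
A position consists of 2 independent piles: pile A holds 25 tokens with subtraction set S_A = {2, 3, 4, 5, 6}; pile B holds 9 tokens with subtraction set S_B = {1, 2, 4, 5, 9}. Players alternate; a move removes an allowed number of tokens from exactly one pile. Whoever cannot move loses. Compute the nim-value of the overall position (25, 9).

Pile A, S = {2, 3, 4, 5, 6}:
n :  0  1  2  3  4  5  6  7  8  9 10 11 12 13 14 15 16 17 18 19 20 21 22 23 24 25
G :  0  0  1  1  2  2  3  3  0  0  1  1  2  2  3  3  0  0  1  1  2  2  3  3  0  0
G_A(25) = 0.
Pile B, S = {1, 2, 4, 5, 9}:
n : 0 1 2 3 4 5 6 7 8 9
G : 0 1 2 0 1 2 0 1 2 3
G_B(9) = 3.
Combined Grundy value = 0 ⊕ 3 = 3.

3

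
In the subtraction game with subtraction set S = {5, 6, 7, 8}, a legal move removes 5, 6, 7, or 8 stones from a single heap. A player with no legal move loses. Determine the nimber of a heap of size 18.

G(0) = 0
G(1) = mex{} = 0
G(2) = mex{} = 0
G(3) = mex{} = 0
G(4) = mex{} = 0
G(5) = mex{0} = 1
G(6) = mex{0,0} = 1
G(7) = mex{0,0,0} = 1
G(8) = mex{0,0,0,0} = 1
G(9) = mex{0,0,0,0} = 1
G(10) = mex{1,0,0,0} = 2
G(11) = mex{1,1,0,0} = 2
G(12) = mex{1,1,1,0} = 2
G(13) = mex{1,1,1,1} = 0
G(14) = mex{1,1,1,1} = 0
G(15) = mex{2,1,1,1} = 0
G(16) = mex{2,2,1,1} = 0
G(17) = mex{2,2,2,1} = 0
G(18) = mex{0,2,2,2} = 1

1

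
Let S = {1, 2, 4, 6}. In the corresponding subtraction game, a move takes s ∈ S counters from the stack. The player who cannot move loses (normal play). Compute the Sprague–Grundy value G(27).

G(0) = 0
G(1) = mex{0} = 1
G(2) = mex{1,0} = 2
G(3) = mex{2,1} = 0
G(4) = mex{0,2,0} = 1
G(5) = mex{1,0,1} = 2
G(6) = mex{2,1,2,0} = 3
G(7) = mex{3,2,0,1} = 4
G(8) = mex{4,3,1,2} = 0
G(9) = mex{0,4,2,0} = 1
G(10) = mex{1,0,3,1} = 2
G(11) = mex{2,1,4,2} = 0
G(12) = mex{0,2,0,3} = 1
G(13) = mex{1,0,1,4} = 2
G(14) = mex{2,1,2,0} = 3
G(15) = mex{3,2,0,1} = 4
G(16) = mex{4,3,1,2} = 0
G(17) = mex{0,4,2,0} = 1
G(18) = mex{1,0,3,1} = 2
G(19) = mex{2,1,4,2} = 0
G(20) = mex{0,2,0,3} = 1
G(21) = mex{1,0,1,4} = 2
G(22) = mex{2,1,2,0} = 3
G(23) = mex{3,2,0,1} = 4
G(24) = mex{4,3,1,2} = 0
G(25) = mex{0,4,2,0} = 1
G(26) = mex{1,0,3,1} = 2
G(27) = mex{2,1,4,2} = 0

0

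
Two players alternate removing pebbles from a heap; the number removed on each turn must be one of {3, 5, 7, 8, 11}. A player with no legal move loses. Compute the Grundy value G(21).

2

G(0) = 0
G(1) = mex{} = 0
G(2) = mex{} = 0
G(3) = mex{0} = 1
G(4) = mex{0} = 1
G(5) = mex{0,0} = 1
G(6) = mex{1,0} = 2
G(7) = mex{1,0,0} = 2
G(8) = mex{1,1,0,0} = 2
G(9) = mex{2,1,0,0} = 3
G(10) = mex{2,1,1,0} = 3
G(11) = mex{2,2,1,1,0} = 3
G(12) = mex{3,2,1,1,0} = 4
G(13) = mex{3,2,2,1,0} = 4
G(14) = mex{3,3,2,2,1} = 0
G(15) = mex{4,3,2,2,1} = 0
G(16) = mex{4,3,3,2,1} = 0
G(17) = mex{0,4,3,3,2} = 1
G(18) = mex{0,4,3,3,2} = 1
G(19) = mex{0,0,4,3,2} = 1
G(20) = mex{1,0,4,4,3} = 2
G(21) = mex{1,0,0,4,3} = 2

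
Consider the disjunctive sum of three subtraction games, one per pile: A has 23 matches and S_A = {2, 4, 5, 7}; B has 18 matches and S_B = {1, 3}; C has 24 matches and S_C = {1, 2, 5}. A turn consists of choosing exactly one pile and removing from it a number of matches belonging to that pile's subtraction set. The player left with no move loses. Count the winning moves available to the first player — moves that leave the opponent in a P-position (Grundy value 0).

Pile A, S = {2, 4, 5, 7}:
n :  0  1  2  3  4  5  6  7  8  9 10 11 12 13 14 15 16 17 18 19 20 21 22 23
G :  0  0  1  1  2  2  3  3  4  0  0  1  1  2  2  3  3  4  0  0  1  1  2  2
G_A(23) = 2.
Pile B, S = {1, 3}:
n :  0  1  2  3  4  5  6  7  8  9 10 11 12 13 14 15 16 17 18
G :  0  1  0  1  0  1  0  1  0  1  0  1  0  1  0  1  0  1  0
G_B(18) = 0.
Pile C, S = {1, 2, 5}:
G(0) = 0
G(1) = mex{0} = 1
G(2) = mex{1,0} = 2
G(3) = mex{2,1} = 0
G(4) = mex{0,2} = 1
G(5) = mex{1,0,0} = 2
G(6) = mex{2,1,1} = 0
G(7) = mex{0,2,2} = 1
G(8) = mex{1,0,0} = 2
G(9) = mex{2,1,1} = 0
G(10) = mex{0,2,2} = 1
G(11) = mex{1,0,0} = 2
G(12) = mex{2,1,1} = 0
G(13) = mex{0,2,2} = 1
G(14) = mex{1,0,0} = 2
G(15) = mex{2,1,1} = 0
G(16) = mex{0,2,2} = 1
G(17) = mex{1,0,0} = 2
G(18) = mex{2,1,1} = 0
G(19) = mex{0,2,2} = 1
G(20) = mex{1,0,0} = 2
G(21) = mex{2,1,1} = 0
G(22) = mex{0,2,2} = 1
G(23) = mex{1,0,0} = 2
G(24) = mex{2,1,1} = 0
G_C(24) = 0.
Combined Grundy value = 2 ⊕ 0 ⊕ 0 = 2.
A winning move leaves total XOR = 0, i.e. changes one component's Grundy value g to g ⊕ X where X is the current total.
Pile A: need g' = 2⊕2 = 0. Options: 23−2→G=1, 23−4→G=0, 23−5→G=0, 23−7→G=3. Hits: 2.
Pile B: need g' = 0⊕2 = 2. Options: 18−1→G=1, 18−3→G=1. Hits: 0.
Pile C: need g' = 0⊕2 = 2. Options: 24−1→G=2, 24−2→G=1, 24−5→G=1. Hits: 1.

3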